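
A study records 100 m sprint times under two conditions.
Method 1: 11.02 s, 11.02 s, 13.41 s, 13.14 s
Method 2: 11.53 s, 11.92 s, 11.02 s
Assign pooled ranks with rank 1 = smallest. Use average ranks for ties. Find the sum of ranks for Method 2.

Sorted (ascending): 11.02, 11.02, 11.02, 11.53, 11.92, 13.14, 13.41
The 3 values of 11.02 occupy positions 1–3 → average rank 2.
Method 2 values → pooled ranks: 11.53→4, 11.92→5, 11.02→2
Rank sum = 4 + 5 + 2 = 11

11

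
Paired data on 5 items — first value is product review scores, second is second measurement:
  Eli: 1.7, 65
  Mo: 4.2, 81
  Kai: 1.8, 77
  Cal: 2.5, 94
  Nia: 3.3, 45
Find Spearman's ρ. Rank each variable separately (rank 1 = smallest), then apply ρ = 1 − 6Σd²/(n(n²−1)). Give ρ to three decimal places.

Ranks of variable 1: 1, 5, 2, 3, 4
Ranks of variable 2: 2, 4, 3, 5, 1
d = r₁ − r₂: -1, 1, -1, -2, 3
d²: 1, 1, 1, 4, 9; Σd² = 16
ρ = 1 − 6·16/(5·24) = 1 − 96/120 = 0.200

0.200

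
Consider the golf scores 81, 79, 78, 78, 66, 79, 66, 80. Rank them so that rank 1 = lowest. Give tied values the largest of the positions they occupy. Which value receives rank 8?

Sorted (ascending): 66, 66, 78, 78, 79, 79, 80, 81
The 2 values of 66 occupy positions 1–2 → each gets rank 2.
The 2 values of 78 occupy positions 3–4 → each gets rank 4.
The 2 values of 79 occupy positions 5–6 → each gets rank 6.
Rank 8 → value 81.

81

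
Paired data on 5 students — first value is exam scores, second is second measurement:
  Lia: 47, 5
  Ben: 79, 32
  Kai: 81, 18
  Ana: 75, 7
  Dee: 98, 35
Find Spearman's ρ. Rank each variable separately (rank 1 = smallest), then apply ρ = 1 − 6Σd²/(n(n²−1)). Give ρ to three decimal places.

Ranks of variable 1: 1, 3, 4, 2, 5
Ranks of variable 2: 1, 4, 3, 2, 5
d = r₁ − r₂: 0, -1, 1, 0, 0
d²: 0, 1, 1, 0, 0; Σd² = 2
ρ = 1 − 6·2/(5·24) = 1 − 12/120 = 0.900

0.900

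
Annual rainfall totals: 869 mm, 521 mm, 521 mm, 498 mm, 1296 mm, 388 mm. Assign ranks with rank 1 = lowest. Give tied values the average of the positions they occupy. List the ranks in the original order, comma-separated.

5, 3.5, 3.5, 2, 6, 1

Sorted (ascending): 388, 498, 521, 521, 869, 1296
The 2 values of 521 occupy positions 3–4 → average rank (3+4)/2 = 3.5.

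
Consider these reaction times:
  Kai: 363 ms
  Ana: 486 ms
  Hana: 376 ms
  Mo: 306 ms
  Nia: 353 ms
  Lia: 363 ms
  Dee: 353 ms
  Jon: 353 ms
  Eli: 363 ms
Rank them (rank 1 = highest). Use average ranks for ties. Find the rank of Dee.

7

Sorted (descending): 486, 376, 363, 363, 363, 353, 353, 353, 306
The 3 values of 363 occupy positions 3–5 → average rank 4.
The 3 values of 353 occupy positions 6–8 → average rank 7.
Dee has value 353 ms → rank 7.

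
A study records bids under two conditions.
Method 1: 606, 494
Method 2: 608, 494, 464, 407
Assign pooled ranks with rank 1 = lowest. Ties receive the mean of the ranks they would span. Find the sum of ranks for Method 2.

Sorted (ascending): 407, 464, 494, 494, 606, 608
The 2 values of 494 occupy positions 3–4 → average rank (3+4)/2 = 3.5.
Method 2 values → pooled ranks: 608→6, 494→3.5, 464→2, 407→1
Rank sum = 6 + 3.5 + 2 + 1 = 12.5

12.5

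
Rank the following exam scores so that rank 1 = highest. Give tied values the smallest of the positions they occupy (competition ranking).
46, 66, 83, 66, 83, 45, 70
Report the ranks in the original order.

Sorted (descending): 83, 83, 70, 66, 66, 46, 45
The 2 values of 83 occupy positions 1–2 → each gets rank 1.
The 2 values of 66 occupy positions 4–5 → each gets rank 4.

6, 4, 1, 4, 1, 7, 3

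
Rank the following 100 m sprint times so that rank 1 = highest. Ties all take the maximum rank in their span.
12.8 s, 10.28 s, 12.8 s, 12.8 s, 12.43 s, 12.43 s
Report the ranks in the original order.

Sorted (descending): 12.8, 12.8, 12.8, 12.43, 12.43, 10.28
The 3 values of 12.8 occupy positions 1–3 → each gets rank 3.
The 2 values of 12.43 occupy positions 4–5 → each gets rank 5.

3, 6, 3, 3, 5, 5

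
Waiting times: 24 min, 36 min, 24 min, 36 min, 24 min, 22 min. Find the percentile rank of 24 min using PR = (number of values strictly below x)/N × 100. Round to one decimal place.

16.7

N = 6.
Strictly below 24: 1. Equal to 24: 3.
PR = 1/6 × 100 = 16.7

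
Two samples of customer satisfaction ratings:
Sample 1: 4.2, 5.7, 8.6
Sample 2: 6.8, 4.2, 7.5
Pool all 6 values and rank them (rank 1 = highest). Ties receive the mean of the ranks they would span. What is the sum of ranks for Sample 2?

Sorted (descending): 8.6, 7.5, 6.8, 5.7, 4.2, 4.2
The 2 values of 4.2 occupy positions 5–6 → average rank (5+6)/2 = 5.5.
Sample 2 values → pooled ranks: 6.8→3, 4.2→5.5, 7.5→2
Rank sum = 3 + 5.5 + 2 = 10.5

10.5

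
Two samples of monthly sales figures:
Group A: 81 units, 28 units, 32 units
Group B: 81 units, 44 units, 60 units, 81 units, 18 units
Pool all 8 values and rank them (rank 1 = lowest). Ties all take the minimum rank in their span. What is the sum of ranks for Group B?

22

Sorted (ascending): 18, 28, 32, 44, 60, 81, 81, 81
The 3 values of 81 occupy positions 6–8 → each gets rank 6.
Group B values → pooled ranks: 81→6, 44→4, 60→5, 81→6, 18→1
Rank sum = 6 + 4 + 5 + 6 + 1 = 22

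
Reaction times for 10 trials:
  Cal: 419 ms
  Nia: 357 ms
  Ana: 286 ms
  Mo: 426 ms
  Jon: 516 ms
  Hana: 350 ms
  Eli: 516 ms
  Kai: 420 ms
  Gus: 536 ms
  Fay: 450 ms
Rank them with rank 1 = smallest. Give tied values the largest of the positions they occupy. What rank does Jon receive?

Sorted (ascending): 286, 350, 357, 419, 420, 426, 450, 516, 516, 536
The 2 values of 516 occupy positions 8–9 → each gets rank 9.
Jon has value 516 ms → rank 9.

9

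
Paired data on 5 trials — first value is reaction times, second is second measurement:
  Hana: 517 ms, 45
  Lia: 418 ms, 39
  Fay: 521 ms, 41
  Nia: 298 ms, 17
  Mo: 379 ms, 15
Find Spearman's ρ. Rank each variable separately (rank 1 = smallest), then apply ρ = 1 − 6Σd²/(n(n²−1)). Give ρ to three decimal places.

Ranks of variable 1: 4, 3, 5, 1, 2
Ranks of variable 2: 5, 3, 4, 2, 1
d = r₁ − r₂: -1, 0, 1, -1, 1
d²: 1, 0, 1, 1, 1; Σd² = 4
ρ = 1 − 6·4/(5·24) = 1 − 24/120 = 0.800

0.800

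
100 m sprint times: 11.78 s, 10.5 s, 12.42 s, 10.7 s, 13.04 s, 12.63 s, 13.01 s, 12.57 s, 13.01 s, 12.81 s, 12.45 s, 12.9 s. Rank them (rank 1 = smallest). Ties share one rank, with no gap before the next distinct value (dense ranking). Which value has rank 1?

Sorted (ascending): 10.5, 10.7, 11.78, 12.42, 12.45, 12.57, 12.63, 12.81, 12.9, 13.01, 13.01, 13.04
The 2 values of 13.01 share dense rank 10.
Remaining distinct values take the next consecutive integers.
Rank 1 → value 10.5.

10.5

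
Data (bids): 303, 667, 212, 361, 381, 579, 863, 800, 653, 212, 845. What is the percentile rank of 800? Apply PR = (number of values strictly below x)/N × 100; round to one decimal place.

72.7

N = 11.
Strictly below 800: 8. Equal to 800: 1.
PR = 8/11 × 100 = 72.7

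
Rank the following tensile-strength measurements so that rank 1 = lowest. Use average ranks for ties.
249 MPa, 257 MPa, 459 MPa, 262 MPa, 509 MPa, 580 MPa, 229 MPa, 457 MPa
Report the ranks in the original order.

Sorted (ascending): 229, 249, 257, 262, 457, 459, 509, 580
No ties — each value takes its position as its rank.

2, 3, 6, 4, 7, 8, 1, 5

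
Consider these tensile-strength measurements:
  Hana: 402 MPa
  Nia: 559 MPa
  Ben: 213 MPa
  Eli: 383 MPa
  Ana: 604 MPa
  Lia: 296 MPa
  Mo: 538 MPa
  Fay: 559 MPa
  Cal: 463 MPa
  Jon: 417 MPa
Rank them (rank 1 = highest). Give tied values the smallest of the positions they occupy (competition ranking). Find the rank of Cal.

Sorted (descending): 604, 559, 559, 538, 463, 417, 402, 383, 296, 213
The 2 values of 559 occupy positions 2–3 → each gets rank 2.
Cal has value 463 MPa → rank 5.

5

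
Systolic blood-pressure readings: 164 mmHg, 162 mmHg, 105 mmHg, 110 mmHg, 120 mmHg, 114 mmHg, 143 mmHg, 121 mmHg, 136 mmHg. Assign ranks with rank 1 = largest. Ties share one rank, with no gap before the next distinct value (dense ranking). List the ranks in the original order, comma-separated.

1, 2, 9, 8, 6, 7, 3, 5, 4

Sorted (descending): 164, 162, 143, 136, 121, 120, 114, 110, 105
No ties — each value takes its position as its rank.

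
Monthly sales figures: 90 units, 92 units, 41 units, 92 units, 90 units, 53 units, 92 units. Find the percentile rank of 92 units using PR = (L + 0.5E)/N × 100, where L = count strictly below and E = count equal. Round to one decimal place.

78.6

N = 7.
Strictly below 92: 4. Equal to 92: 3.
PR = (4 + 0.5·3)/7 × 100 = 78.6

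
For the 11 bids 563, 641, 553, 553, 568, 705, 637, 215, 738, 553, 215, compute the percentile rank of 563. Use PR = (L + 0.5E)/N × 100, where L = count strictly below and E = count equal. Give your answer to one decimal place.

50.0

N = 11.
Strictly below 563: 5. Equal to 563: 1.
PR = (5 + 0.5·1)/11 × 100 = 50.0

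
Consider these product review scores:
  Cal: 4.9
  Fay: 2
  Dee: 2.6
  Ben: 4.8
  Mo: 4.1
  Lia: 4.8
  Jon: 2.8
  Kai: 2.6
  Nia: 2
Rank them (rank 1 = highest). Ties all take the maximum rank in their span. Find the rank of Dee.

7

Sorted (descending): 4.9, 4.8, 4.8, 4.1, 2.8, 2.6, 2.6, 2, 2
The 2 values of 4.8 occupy positions 2–3 → each gets rank 3.
The 2 values of 2.6 occupy positions 6–7 → each gets rank 7.
The 2 values of 2 occupy positions 8–9 → each gets rank 9.
Dee has value 2.6 → rank 7.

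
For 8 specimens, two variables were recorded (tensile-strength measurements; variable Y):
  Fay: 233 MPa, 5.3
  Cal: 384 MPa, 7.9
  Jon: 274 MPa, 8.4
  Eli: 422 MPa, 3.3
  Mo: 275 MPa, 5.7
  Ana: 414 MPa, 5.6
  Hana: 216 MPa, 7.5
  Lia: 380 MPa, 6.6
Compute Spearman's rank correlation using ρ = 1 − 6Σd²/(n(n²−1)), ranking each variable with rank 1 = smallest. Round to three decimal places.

Ranks of variable 1: 2, 6, 3, 8, 4, 7, 1, 5
Ranks of variable 2: 2, 7, 8, 1, 4, 3, 6, 5
d = r₁ − r₂: 0, -1, -5, 7, 0, 4, -5, 0
d²: 0, 1, 25, 49, 0, 16, 25, 0; Σd² = 116
ρ = 1 − 6·116/(8·63) = 1 − 696/504 = -0.381

-0.381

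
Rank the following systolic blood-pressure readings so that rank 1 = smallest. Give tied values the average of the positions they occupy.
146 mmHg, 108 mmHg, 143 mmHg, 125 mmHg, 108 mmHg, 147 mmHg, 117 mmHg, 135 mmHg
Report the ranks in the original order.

Sorted (ascending): 108, 108, 117, 125, 135, 143, 146, 147
The 2 values of 108 occupy positions 1–2 → average rank (1+2)/2 = 1.5.

7, 1.5, 6, 4, 1.5, 8, 3, 5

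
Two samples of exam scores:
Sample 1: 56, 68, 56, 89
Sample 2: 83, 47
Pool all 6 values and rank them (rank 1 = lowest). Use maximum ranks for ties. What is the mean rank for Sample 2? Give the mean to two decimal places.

3.00

Sorted (ascending): 47, 56, 56, 68, 83, 89
The 2 values of 56 occupy positions 2–3 → each gets rank 3.
Sample 2 values → pooled ranks: 83→5, 47→1
Mean rank = (5 + 1) / 2 = 3.00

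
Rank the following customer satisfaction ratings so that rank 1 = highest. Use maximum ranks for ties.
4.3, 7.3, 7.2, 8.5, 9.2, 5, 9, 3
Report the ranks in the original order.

Sorted (descending): 9.2, 9, 8.5, 7.3, 7.2, 5, 4.3, 3
No ties — each value takes its position as its rank.

7, 4, 5, 3, 1, 6, 2, 8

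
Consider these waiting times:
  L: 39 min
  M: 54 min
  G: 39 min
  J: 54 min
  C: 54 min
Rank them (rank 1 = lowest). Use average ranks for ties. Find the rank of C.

Sorted (ascending): 39, 39, 54, 54, 54
The 2 values of 39 occupy positions 1–2 → average rank (1+2)/2 = 1.5.
The 3 values of 54 occupy positions 3–5 → average rank 4.
C has value 54 min → rank 4.

4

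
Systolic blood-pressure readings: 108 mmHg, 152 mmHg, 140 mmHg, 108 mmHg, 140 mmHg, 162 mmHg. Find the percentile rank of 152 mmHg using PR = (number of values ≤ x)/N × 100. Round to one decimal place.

N = 6.
Strictly below 152: 4. Equal to 152: 1.
PR = 5/6 × 100 = 83.3

83.3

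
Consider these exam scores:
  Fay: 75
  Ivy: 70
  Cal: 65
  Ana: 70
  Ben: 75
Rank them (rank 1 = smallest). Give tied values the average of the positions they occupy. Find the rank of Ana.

Sorted (ascending): 65, 70, 70, 75, 75
The 2 values of 70 occupy positions 2–3 → average rank (2+3)/2 = 2.5.
The 2 values of 75 occupy positions 4–5 → average rank (4+5)/2 = 4.5.
Ana has value 70 → rank 2.5.

2.5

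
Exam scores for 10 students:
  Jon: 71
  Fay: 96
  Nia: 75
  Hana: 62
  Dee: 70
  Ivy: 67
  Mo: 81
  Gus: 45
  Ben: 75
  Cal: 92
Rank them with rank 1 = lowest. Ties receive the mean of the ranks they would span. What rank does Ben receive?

6.5

Sorted (ascending): 45, 62, 67, 70, 71, 75, 75, 81, 92, 96
The 2 values of 75 occupy positions 6–7 → average rank (6+7)/2 = 6.5.
Ben has value 75 → rank 6.5.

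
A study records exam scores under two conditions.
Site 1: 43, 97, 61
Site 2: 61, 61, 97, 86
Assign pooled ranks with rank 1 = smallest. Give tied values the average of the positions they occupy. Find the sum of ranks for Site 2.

Sorted (ascending): 43, 61, 61, 61, 86, 97, 97
The 3 values of 61 occupy positions 2–4 → average rank 3.
The 2 values of 97 occupy positions 6–7 → average rank (6+7)/2 = 6.5.
Site 2 values → pooled ranks: 61→3, 61→3, 97→6.5, 86→5
Rank sum = 3 + 3 + 6.5 + 5 = 17.5

17.5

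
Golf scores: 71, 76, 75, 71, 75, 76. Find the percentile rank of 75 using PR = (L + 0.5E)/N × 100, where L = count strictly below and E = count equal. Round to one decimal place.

N = 6.
Strictly below 75: 2. Equal to 75: 2.
PR = (2 + 0.5·2)/6 × 100 = 50.0

50.0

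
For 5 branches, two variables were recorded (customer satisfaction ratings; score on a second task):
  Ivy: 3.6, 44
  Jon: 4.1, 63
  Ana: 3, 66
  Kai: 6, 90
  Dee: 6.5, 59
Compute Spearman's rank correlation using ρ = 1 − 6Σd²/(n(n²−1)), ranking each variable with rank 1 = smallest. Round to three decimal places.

0.000

Ranks of variable 1: 2, 3, 1, 4, 5
Ranks of variable 2: 1, 3, 4, 5, 2
d = r₁ − r₂: 1, 0, -3, -1, 3
d²: 1, 0, 9, 1, 9; Σd² = 20
ρ = 1 − 6·20/(5·24) = 1 − 120/120 = 0.000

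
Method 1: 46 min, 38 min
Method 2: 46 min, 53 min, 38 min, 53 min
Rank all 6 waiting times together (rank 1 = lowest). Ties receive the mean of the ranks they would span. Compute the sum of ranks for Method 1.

Sorted (ascending): 38, 38, 46, 46, 53, 53
The 2 values of 38 occupy positions 1–2 → average rank (1+2)/2 = 1.5.
The 2 values of 46 occupy positions 3–4 → average rank (3+4)/2 = 3.5.
The 2 values of 53 occupy positions 5–6 → average rank (5+6)/2 = 5.5.
Method 1 values → pooled ranks: 46→3.5, 38→1.5
Rank sum = 3.5 + 1.5 = 5

5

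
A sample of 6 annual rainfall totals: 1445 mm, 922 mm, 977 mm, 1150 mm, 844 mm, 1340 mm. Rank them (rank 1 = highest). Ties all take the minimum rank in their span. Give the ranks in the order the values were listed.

1, 5, 4, 3, 6, 2

Sorted (descending): 1445, 1340, 1150, 977, 922, 844
No ties — each value takes its position as its rank.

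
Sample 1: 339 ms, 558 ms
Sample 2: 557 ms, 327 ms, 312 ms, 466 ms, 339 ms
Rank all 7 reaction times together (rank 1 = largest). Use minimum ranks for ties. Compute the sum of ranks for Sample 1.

Sorted (descending): 558, 557, 466, 339, 339, 327, 312
The 2 values of 339 occupy positions 4–5 → each gets rank 4.
Sample 1 values → pooled ranks: 339→4, 558→1
Rank sum = 4 + 1 = 5

5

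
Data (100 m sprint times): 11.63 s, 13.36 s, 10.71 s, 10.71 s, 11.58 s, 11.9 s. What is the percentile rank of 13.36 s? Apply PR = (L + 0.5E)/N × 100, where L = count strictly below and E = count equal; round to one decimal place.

N = 6.
Strictly below 13.36: 5. Equal to 13.36: 1.
PR = (5 + 0.5·1)/6 × 100 = 91.7

91.7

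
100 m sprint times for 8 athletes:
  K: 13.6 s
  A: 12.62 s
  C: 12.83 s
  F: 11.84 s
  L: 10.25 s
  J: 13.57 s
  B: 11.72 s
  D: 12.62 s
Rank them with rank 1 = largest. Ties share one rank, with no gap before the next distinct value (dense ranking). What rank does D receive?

4

Sorted (descending): 13.6, 13.57, 12.83, 12.62, 12.62, 11.84, 11.72, 10.25
The 2 values of 12.62 share dense rank 4.
Remaining distinct values take the next consecutive integers.
D has value 12.62 s → rank 4.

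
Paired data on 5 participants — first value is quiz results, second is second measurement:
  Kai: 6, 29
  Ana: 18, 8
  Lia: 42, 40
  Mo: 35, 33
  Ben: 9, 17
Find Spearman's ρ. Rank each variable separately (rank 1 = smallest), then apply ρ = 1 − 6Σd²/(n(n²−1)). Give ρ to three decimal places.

0.600

Ranks of variable 1: 1, 3, 5, 4, 2
Ranks of variable 2: 3, 1, 5, 4, 2
d = r₁ − r₂: -2, 2, 0, 0, 0
d²: 4, 4, 0, 0, 0; Σd² = 8
ρ = 1 − 6·8/(5·24) = 1 − 48/120 = 0.600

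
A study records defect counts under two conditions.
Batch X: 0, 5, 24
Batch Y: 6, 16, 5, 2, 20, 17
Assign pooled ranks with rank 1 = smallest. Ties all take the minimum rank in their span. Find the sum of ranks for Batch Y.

31

Sorted (ascending): 0, 2, 5, 5, 6, 16, 17, 20, 24
The 2 values of 5 occupy positions 3–4 → each gets rank 3.
Batch Y values → pooled ranks: 6→5, 16→6, 5→3, 2→2, 20→8, 17→7
Rank sum = 5 + 6 + 3 + 2 + 8 + 7 = 31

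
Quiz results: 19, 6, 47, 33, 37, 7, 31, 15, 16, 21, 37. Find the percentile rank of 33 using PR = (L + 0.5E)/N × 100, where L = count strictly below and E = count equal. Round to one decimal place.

68.2

N = 11.
Strictly below 33: 7. Equal to 33: 1.
PR = (7 + 0.5·1)/11 × 100 = 68.2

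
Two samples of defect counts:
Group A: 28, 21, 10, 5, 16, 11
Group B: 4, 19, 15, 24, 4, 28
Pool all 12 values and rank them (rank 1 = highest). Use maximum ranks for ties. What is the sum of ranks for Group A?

39

Sorted (descending): 28, 28, 24, 21, 19, 16, 15, 11, 10, 5, 4, 4
The 2 values of 28 occupy positions 1–2 → each gets rank 2.
The 2 values of 4 occupy positions 11–12 → each gets rank 12.
Group A values → pooled ranks: 28→2, 21→4, 10→9, 5→10, 16→6, 11→8
Rank sum = 2 + 4 + 9 + 10 + 6 + 8 = 39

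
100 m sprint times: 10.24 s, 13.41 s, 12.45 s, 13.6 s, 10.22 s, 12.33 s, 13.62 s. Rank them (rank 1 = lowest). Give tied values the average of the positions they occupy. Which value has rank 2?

10.24

Sorted (ascending): 10.22, 10.24, 12.33, 12.45, 13.41, 13.6, 13.62
No ties — each value takes its position as its rank.
Rank 2 → value 10.24.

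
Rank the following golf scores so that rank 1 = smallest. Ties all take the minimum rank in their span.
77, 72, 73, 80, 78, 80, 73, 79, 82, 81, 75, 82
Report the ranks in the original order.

5, 1, 2, 8, 6, 8, 2, 7, 11, 10, 4, 11

Sorted (ascending): 72, 73, 73, 75, 77, 78, 79, 80, 80, 81, 82, 82
The 2 values of 73 occupy positions 2–3 → each gets rank 2.
The 2 values of 80 occupy positions 8–9 → each gets rank 8.
The 2 values of 82 occupy positions 11–12 → each gets rank 11.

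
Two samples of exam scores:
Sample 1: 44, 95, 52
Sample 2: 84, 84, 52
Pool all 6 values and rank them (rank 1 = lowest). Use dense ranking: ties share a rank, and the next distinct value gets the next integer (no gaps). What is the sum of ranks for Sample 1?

Sorted (ascending): 44, 52, 52, 84, 84, 95
The 2 values of 52 share dense rank 2.
The 2 values of 84 share dense rank 3.
Remaining distinct values take the next consecutive integers.
Sample 1 values → pooled ranks: 44→1, 95→4, 52→2
Rank sum = 1 + 4 + 2 = 7

7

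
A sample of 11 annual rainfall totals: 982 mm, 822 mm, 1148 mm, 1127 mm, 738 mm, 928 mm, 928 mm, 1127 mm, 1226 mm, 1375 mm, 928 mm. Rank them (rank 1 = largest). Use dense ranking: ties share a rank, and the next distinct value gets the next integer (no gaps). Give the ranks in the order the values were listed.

Sorted (descending): 1375, 1226, 1148, 1127, 1127, 982, 928, 928, 928, 822, 738
The 2 values of 1127 share dense rank 4.
The 3 values of 928 share dense rank 6.
Remaining distinct values take the next consecutive integers.

5, 7, 3, 4, 8, 6, 6, 4, 2, 1, 6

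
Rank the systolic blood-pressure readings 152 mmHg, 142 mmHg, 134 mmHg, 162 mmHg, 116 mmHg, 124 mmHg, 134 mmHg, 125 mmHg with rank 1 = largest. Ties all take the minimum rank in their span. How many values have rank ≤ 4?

Sorted (descending): 162, 152, 142, 134, 134, 125, 124, 116
The 2 values of 134 occupy positions 4–5 → each gets rank 4.
Ranks ≤ 4: {1, 2, 3, 4, 4} → 5 values.

5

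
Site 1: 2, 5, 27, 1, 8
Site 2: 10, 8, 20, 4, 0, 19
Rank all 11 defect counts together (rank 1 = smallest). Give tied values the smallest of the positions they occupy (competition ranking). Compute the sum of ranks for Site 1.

27

Sorted (ascending): 0, 1, 2, 4, 5, 8, 8, 10, 19, 20, 27
The 2 values of 8 occupy positions 6–7 → each gets rank 6.
Site 1 values → pooled ranks: 2→3, 5→5, 27→11, 1→2, 8→6
Rank sum = 3 + 5 + 11 + 2 + 6 = 27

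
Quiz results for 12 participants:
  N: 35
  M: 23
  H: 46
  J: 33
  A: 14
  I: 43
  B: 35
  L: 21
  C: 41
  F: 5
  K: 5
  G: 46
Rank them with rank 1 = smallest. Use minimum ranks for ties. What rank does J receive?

Sorted (ascending): 5, 5, 14, 21, 23, 33, 35, 35, 41, 43, 46, 46
The 2 values of 5 occupy positions 1–2 → each gets rank 1.
The 2 values of 35 occupy positions 7–8 → each gets rank 7.
The 2 values of 46 occupy positions 11–12 → each gets rank 11.
J has value 33 → rank 6.

6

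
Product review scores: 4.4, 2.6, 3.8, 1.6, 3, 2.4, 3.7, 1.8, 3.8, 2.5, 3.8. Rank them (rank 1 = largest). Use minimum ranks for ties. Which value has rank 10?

Sorted (descending): 4.4, 3.8, 3.8, 3.8, 3.7, 3, 2.6, 2.5, 2.4, 1.8, 1.6
The 3 values of 3.8 occupy positions 2–4 → each gets rank 2.
Rank 10 → value 1.8.

1.8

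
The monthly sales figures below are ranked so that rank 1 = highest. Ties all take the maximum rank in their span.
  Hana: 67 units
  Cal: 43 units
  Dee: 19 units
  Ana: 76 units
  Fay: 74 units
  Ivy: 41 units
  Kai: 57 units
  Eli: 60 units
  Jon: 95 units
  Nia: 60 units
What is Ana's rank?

2

Sorted (descending): 95, 76, 74, 67, 60, 60, 57, 43, 41, 19
The 2 values of 60 occupy positions 5–6 → each gets rank 6.
Ana has value 76 units → rank 2.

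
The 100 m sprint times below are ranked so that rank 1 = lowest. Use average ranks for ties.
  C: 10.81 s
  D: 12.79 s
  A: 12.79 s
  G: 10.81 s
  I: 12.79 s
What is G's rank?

1.5

Sorted (ascending): 10.81, 10.81, 12.79, 12.79, 12.79
The 2 values of 10.81 occupy positions 1–2 → average rank (1+2)/2 = 1.5.
The 3 values of 12.79 occupy positions 3–5 → average rank 4.
G has value 10.81 s → rank 1.5.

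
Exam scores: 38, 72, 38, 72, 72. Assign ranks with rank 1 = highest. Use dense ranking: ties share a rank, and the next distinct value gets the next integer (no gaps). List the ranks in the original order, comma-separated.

Sorted (descending): 72, 72, 72, 38, 38
The 3 values of 72 share dense rank 1.
The 2 values of 38 share dense rank 2.

2, 1, 2, 1, 1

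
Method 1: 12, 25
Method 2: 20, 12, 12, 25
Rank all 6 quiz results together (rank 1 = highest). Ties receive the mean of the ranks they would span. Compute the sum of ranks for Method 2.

14.5

Sorted (descending): 25, 25, 20, 12, 12, 12
The 2 values of 25 occupy positions 1–2 → average rank (1+2)/2 = 1.5.
The 3 values of 12 occupy positions 4–6 → average rank 5.
Method 2 values → pooled ranks: 20→3, 12→5, 12→5, 25→1.5
Rank sum = 3 + 5 + 5 + 1.5 = 14.5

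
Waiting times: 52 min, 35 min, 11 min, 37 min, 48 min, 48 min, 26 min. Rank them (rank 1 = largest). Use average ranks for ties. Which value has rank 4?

Sorted (descending): 52, 48, 48, 37, 35, 26, 11
The 2 values of 48 occupy positions 2–3 → average rank (2+3)/2 = 2.5.
Rank 4 → value 37.

37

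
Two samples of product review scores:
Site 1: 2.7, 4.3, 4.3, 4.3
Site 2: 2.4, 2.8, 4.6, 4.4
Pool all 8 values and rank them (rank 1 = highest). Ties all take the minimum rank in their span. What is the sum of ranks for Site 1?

Sorted (descending): 4.6, 4.4, 4.3, 4.3, 4.3, 2.8, 2.7, 2.4
The 3 values of 4.3 occupy positions 3–5 → each gets rank 3.
Site 1 values → pooled ranks: 2.7→7, 4.3→3, 4.3→3, 4.3→3
Rank sum = 7 + 3 + 3 + 3 = 16

16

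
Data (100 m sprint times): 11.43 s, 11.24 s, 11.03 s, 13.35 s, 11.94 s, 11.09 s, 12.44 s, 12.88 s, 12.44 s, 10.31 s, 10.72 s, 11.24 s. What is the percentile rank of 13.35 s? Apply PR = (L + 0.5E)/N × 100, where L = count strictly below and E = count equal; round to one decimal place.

N = 12.
Strictly below 13.35: 11. Equal to 13.35: 1.
PR = (11 + 0.5·1)/12 × 100 = 95.8

95.8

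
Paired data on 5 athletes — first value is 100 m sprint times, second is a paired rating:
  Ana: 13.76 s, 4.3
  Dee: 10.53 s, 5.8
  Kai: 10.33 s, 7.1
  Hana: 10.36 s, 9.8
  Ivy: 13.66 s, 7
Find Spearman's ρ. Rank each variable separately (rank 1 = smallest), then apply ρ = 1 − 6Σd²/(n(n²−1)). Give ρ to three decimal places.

-0.800

Ranks of variable 1: 5, 3, 1, 2, 4
Ranks of variable 2: 1, 2, 4, 5, 3
d = r₁ − r₂: 4, 1, -3, -3, 1
d²: 16, 1, 9, 9, 1; Σd² = 36
ρ = 1 − 6·36/(5·24) = 1 − 216/120 = -0.800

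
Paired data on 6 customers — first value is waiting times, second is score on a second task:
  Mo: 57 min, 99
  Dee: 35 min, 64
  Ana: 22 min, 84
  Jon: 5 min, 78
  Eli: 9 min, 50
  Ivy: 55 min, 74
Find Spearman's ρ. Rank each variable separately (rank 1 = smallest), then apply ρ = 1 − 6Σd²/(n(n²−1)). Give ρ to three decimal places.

0.371

Ranks of variable 1: 6, 4, 3, 1, 2, 5
Ranks of variable 2: 6, 2, 5, 4, 1, 3
d = r₁ − r₂: 0, 2, -2, -3, 1, 2
d²: 0, 4, 4, 9, 1, 4; Σd² = 22
ρ = 1 − 6·22/(6·35) = 1 − 132/210 = 0.371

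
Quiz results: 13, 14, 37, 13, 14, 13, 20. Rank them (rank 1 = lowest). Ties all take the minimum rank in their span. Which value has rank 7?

37

Sorted (ascending): 13, 13, 13, 14, 14, 20, 37
The 3 values of 13 occupy positions 1–3 → each gets rank 1.
The 2 values of 14 occupy positions 4–5 → each gets rank 4.
Rank 7 → value 37.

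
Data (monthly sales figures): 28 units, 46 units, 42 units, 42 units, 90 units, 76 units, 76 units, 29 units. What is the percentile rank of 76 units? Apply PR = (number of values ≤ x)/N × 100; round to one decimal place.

N = 8.
Strictly below 76: 5. Equal to 76: 2.
PR = 7/8 × 100 = 87.5

87.5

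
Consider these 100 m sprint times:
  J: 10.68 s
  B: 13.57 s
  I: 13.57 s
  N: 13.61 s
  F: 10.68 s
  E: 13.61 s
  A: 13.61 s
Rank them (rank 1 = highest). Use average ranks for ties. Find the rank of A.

Sorted (descending): 13.61, 13.61, 13.61, 13.57, 13.57, 10.68, 10.68
The 3 values of 13.61 occupy positions 1–3 → average rank 2.
The 2 values of 13.57 occupy positions 4–5 → average rank (4+5)/2 = 4.5.
The 2 values of 10.68 occupy positions 6–7 → average rank (6+7)/2 = 6.5.
A has value 13.61 s → rank 2.

2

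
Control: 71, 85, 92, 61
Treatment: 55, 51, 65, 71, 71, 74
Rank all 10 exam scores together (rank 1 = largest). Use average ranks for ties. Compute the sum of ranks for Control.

Sorted (descending): 92, 85, 74, 71, 71, 71, 65, 61, 55, 51
The 3 values of 71 occupy positions 4–6 → average rank 5.
Control values → pooled ranks: 71→5, 85→2, 92→1, 61→8
Rank sum = 5 + 2 + 1 + 8 = 16

16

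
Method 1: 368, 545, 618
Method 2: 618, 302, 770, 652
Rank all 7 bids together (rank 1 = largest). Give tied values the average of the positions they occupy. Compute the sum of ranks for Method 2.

Sorted (descending): 770, 652, 618, 618, 545, 368, 302
The 2 values of 618 occupy positions 3–4 → average rank (3+4)/2 = 3.5.
Method 2 values → pooled ranks: 618→3.5, 302→7, 770→1, 652→2
Rank sum = 3.5 + 7 + 1 + 2 = 13.5

13.5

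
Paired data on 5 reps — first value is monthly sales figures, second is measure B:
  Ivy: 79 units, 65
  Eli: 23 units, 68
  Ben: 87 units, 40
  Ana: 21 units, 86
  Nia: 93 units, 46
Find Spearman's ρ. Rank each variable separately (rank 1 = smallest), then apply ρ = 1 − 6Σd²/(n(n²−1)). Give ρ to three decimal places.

Ranks of variable 1: 3, 2, 4, 1, 5
Ranks of variable 2: 3, 4, 1, 5, 2
d = r₁ − r₂: 0, -2, 3, -4, 3
d²: 0, 4, 9, 16, 9; Σd² = 38
ρ = 1 − 6·38/(5·24) = 1 − 228/120 = -0.900

-0.900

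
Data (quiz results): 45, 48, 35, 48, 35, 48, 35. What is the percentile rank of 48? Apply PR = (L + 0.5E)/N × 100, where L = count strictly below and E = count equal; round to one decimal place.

78.6

N = 7.
Strictly below 48: 4. Equal to 48: 3.
PR = (4 + 0.5·3)/7 × 100 = 78.6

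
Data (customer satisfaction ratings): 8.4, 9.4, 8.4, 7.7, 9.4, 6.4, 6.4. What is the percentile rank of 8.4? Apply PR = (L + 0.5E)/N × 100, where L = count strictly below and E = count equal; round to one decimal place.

57.1

N = 7.
Strictly below 8.4: 3. Equal to 8.4: 2.
PR = (3 + 0.5·2)/7 × 100 = 57.1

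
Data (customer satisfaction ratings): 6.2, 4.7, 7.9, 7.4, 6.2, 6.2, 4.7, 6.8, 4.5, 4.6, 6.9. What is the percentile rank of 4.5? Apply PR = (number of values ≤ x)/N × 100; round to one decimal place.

9.1

N = 11.
Strictly below 4.5: 0. Equal to 4.5: 1.
PR = 1/11 × 100 = 9.1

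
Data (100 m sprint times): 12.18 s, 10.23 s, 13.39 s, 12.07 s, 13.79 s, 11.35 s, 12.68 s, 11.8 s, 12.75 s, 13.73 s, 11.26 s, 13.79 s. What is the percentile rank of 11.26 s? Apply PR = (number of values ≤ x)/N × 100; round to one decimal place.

16.7

N = 12.
Strictly below 11.26: 1. Equal to 11.26: 1.
PR = 2/12 × 100 = 16.7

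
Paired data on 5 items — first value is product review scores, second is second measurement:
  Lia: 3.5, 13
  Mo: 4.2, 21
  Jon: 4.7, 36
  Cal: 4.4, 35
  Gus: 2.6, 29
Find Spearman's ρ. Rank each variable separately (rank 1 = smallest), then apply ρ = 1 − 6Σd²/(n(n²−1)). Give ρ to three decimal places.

Ranks of variable 1: 2, 3, 5, 4, 1
Ranks of variable 2: 1, 2, 5, 4, 3
d = r₁ − r₂: 1, 1, 0, 0, -2
d²: 1, 1, 0, 0, 4; Σd² = 6
ρ = 1 − 6·6/(5·24) = 1 − 36/120 = 0.700

0.700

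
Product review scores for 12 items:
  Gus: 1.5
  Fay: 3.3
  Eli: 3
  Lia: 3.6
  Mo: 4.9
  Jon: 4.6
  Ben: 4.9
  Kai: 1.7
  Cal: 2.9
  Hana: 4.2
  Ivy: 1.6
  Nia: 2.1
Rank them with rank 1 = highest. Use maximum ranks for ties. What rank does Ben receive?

2

Sorted (descending): 4.9, 4.9, 4.6, 4.2, 3.6, 3.3, 3, 2.9, 2.1, 1.7, 1.6, 1.5
The 2 values of 4.9 occupy positions 1–2 → each gets rank 2.
Ben has value 4.9 → rank 2.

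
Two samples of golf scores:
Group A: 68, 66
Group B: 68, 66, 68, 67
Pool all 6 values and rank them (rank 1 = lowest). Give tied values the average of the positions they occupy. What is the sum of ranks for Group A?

Sorted (ascending): 66, 66, 67, 68, 68, 68
The 2 values of 66 occupy positions 1–2 → average rank (1+2)/2 = 1.5.
The 3 values of 68 occupy positions 4–6 → average rank 5.
Group A values → pooled ranks: 68→5, 66→1.5
Rank sum = 5 + 1.5 = 6.5

6.5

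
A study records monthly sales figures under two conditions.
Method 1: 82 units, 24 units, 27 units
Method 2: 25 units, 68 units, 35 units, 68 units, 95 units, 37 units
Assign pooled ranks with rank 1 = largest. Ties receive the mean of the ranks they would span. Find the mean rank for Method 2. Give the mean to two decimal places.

Sorted (descending): 95, 82, 68, 68, 37, 35, 27, 25, 24
The 2 values of 68 occupy positions 3–4 → average rank (3+4)/2 = 3.5.
Method 2 values → pooled ranks: 25→8, 68→3.5, 35→6, 68→3.5, 95→1, 37→5
Mean rank = (8 + 3.5 + 6 + 3.5 + 1 + 5) / 6 = 4.50

4.50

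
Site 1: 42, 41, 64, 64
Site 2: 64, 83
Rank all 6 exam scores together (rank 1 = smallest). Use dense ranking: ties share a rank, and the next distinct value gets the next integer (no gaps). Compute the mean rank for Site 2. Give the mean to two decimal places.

3.50

Sorted (ascending): 41, 42, 64, 64, 64, 83
The 3 values of 64 share dense rank 3.
Remaining distinct values take the next consecutive integers.
Site 2 values → pooled ranks: 64→3, 83→4
Mean rank = (3 + 4) / 2 = 3.50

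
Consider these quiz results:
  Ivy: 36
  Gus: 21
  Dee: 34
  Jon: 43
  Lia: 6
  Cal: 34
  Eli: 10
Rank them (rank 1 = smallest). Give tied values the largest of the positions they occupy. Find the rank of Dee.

Sorted (ascending): 6, 10, 21, 34, 34, 36, 43
The 2 values of 34 occupy positions 4–5 → each gets rank 5.
Dee has value 34 → rank 5.

5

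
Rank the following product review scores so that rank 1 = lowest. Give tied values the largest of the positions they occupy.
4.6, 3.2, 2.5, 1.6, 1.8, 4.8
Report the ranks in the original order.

Sorted (ascending): 1.6, 1.8, 2.5, 3.2, 4.6, 4.8
No ties — each value takes its position as its rank.

5, 4, 3, 1, 2, 6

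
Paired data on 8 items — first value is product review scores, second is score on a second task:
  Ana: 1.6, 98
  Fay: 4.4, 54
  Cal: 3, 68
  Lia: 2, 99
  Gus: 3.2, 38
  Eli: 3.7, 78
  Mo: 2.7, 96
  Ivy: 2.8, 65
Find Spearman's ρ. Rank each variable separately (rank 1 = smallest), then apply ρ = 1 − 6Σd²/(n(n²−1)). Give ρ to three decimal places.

-0.762

Ranks of variable 1: 1, 8, 5, 2, 6, 7, 3, 4
Ranks of variable 2: 7, 2, 4, 8, 1, 5, 6, 3
d = r₁ − r₂: -6, 6, 1, -6, 5, 2, -3, 1
d²: 36, 36, 1, 36, 25, 4, 9, 1; Σd² = 148
ρ = 1 − 6·148/(8·63) = 1 − 888/504 = -0.762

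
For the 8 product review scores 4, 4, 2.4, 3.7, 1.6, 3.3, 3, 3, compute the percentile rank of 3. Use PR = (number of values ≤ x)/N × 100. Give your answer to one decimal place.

N = 8.
Strictly below 3: 2. Equal to 3: 2.
PR = 4/8 × 100 = 50.0

50.0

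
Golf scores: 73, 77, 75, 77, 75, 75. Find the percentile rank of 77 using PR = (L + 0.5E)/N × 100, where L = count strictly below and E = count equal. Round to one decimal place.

83.3

N = 6.
Strictly below 77: 4. Equal to 77: 2.
PR = (4 + 0.5·2)/6 × 100 = 83.3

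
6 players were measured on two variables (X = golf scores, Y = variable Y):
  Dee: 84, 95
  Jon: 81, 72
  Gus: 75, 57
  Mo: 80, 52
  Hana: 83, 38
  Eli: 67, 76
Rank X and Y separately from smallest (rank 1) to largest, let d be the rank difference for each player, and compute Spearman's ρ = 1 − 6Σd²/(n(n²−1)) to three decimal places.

Ranks of variable 1: 6, 4, 2, 3, 5, 1
Ranks of variable 2: 6, 4, 3, 2, 1, 5
d = r₁ − r₂: 0, 0, -1, 1, 4, -4
d²: 0, 0, 1, 1, 16, 16; Σd² = 34
ρ = 1 − 6·34/(6·35) = 1 − 204/210 = 0.029

0.029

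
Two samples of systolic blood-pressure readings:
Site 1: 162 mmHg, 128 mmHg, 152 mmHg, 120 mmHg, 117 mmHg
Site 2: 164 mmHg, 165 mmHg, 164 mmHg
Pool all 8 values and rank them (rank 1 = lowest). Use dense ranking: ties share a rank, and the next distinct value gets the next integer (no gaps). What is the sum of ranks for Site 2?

19

Sorted (ascending): 117, 120, 128, 152, 162, 164, 164, 165
The 2 values of 164 share dense rank 6.
Remaining distinct values take the next consecutive integers.
Site 2 values → pooled ranks: 164→6, 165→7, 164→6
Rank sum = 6 + 7 + 6 = 19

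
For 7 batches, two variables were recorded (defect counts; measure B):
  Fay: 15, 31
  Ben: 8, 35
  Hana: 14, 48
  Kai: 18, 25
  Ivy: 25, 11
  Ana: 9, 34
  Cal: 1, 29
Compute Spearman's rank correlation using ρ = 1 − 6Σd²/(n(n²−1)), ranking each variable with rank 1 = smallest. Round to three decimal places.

-0.536

Ranks of variable 1: 5, 2, 4, 6, 7, 3, 1
Ranks of variable 2: 4, 6, 7, 2, 1, 5, 3
d = r₁ − r₂: 1, -4, -3, 4, 6, -2, -2
d²: 1, 16, 9, 16, 36, 4, 4; Σd² = 86
ρ = 1 − 6·86/(7·48) = 1 − 516/336 = -0.536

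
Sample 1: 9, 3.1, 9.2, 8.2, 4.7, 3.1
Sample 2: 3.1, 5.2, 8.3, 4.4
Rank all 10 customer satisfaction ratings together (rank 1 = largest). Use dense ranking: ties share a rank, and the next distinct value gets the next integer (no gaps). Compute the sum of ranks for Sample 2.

23

Sorted (descending): 9.2, 9, 8.3, 8.2, 5.2, 4.7, 4.4, 3.1, 3.1, 3.1
The 3 values of 3.1 share dense rank 8.
Remaining distinct values take the next consecutive integers.
Sample 2 values → pooled ranks: 3.1→8, 5.2→5, 8.3→3, 4.4→7
Rank sum = 8 + 5 + 3 + 7 = 23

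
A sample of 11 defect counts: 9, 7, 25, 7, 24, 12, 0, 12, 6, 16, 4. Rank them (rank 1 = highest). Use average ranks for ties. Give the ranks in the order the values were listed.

Sorted (descending): 25, 24, 16, 12, 12, 9, 7, 7, 6, 4, 0
The 2 values of 12 occupy positions 4–5 → average rank (4+5)/2 = 4.5.
The 2 values of 7 occupy positions 7–8 → average rank (7+8)/2 = 7.5.

6, 7.5, 1, 7.5, 2, 4.5, 11, 4.5, 9, 3, 10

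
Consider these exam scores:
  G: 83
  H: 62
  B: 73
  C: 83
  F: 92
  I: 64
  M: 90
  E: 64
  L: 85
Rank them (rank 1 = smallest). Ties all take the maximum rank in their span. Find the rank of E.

Sorted (ascending): 62, 64, 64, 73, 83, 83, 85, 90, 92
The 2 values of 64 occupy positions 2–3 → each gets rank 3.
The 2 values of 83 occupy positions 5–6 → each gets rank 6.
E has value 64 → rank 3.

3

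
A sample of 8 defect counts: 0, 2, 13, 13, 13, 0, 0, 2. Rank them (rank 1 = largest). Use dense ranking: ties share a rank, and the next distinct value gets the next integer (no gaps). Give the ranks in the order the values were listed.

3, 2, 1, 1, 1, 3, 3, 2

Sorted (descending): 13, 13, 13, 2, 2, 0, 0, 0
The 3 values of 13 share dense rank 1.
The 2 values of 2 share dense rank 2.
The 3 values of 0 share dense rank 3.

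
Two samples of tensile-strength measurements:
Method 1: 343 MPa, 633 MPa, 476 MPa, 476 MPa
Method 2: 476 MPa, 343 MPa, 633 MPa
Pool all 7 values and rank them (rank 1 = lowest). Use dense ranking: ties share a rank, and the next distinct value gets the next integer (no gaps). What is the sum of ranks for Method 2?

Sorted (ascending): 343, 343, 476, 476, 476, 633, 633
The 2 values of 343 share dense rank 1.
The 3 values of 476 share dense rank 2.
The 2 values of 633 share dense rank 3.
Method 2 values → pooled ranks: 476→2, 343→1, 633→3
Rank sum = 2 + 1 + 3 = 6

6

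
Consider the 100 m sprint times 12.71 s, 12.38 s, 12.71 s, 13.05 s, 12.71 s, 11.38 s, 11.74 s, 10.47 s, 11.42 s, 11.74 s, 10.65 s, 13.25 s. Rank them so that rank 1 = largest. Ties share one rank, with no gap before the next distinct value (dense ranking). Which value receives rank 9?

10.47

Sorted (descending): 13.25, 13.05, 12.71, 12.71, 12.71, 12.38, 11.74, 11.74, 11.42, 11.38, 10.65, 10.47
The 3 values of 12.71 share dense rank 3.
The 2 values of 11.74 share dense rank 5.
Remaining distinct values take the next consecutive integers.
Rank 9 → value 10.47.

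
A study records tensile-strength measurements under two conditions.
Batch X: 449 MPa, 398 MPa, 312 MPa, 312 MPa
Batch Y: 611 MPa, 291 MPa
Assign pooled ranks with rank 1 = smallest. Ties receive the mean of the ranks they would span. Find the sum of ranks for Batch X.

Sorted (ascending): 291, 312, 312, 398, 449, 611
The 2 values of 312 occupy positions 2–3 → average rank (2+3)/2 = 2.5.
Batch X values → pooled ranks: 449→5, 398→4, 312→2.5, 312→2.5
Rank sum = 5 + 4 + 2.5 + 2.5 = 14

14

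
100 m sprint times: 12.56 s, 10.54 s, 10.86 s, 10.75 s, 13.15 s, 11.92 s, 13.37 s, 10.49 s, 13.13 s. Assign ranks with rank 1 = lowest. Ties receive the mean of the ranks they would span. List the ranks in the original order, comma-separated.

6, 2, 4, 3, 8, 5, 9, 1, 7

Sorted (ascending): 10.49, 10.54, 10.75, 10.86, 11.92, 12.56, 13.13, 13.15, 13.37
No ties — each value takes its position as its rank.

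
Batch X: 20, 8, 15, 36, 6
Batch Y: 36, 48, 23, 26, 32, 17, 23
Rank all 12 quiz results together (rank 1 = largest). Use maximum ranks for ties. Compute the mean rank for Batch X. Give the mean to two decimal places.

8.80

Sorted (descending): 48, 36, 36, 32, 26, 23, 23, 20, 17, 15, 8, 6
The 2 values of 36 occupy positions 2–3 → each gets rank 3.
The 2 values of 23 occupy positions 6–7 → each gets rank 7.
Batch X values → pooled ranks: 20→8, 8→11, 15→10, 36→3, 6→12
Mean rank = (8 + 11 + 10 + 3 + 12) / 5 = 8.80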